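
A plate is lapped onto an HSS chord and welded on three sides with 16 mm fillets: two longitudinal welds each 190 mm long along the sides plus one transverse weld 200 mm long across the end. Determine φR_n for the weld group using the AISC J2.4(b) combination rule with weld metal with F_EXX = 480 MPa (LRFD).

t_e = 0.707 × 16 = 11.31 mm.
R_nwl = 0.6 × 480 × 11.31 × 380 × 10⁻³ = 1238 kN (longitudinal, 2 welds).
R_nwt = 0.6 × 480 × 11.31 × 200 × 10⁻³ = 651.6 kN (transverse, base value).
(i) R_nwl + R_nwt = 1890 kN; (ii) 0.85 R_nwl + 1.5 R_nwt = 2030 kN.
R_n = max = 2030 kN [governs: (ii)]; φR_n = 1522 kN.

φR_n ≈ 1520 kN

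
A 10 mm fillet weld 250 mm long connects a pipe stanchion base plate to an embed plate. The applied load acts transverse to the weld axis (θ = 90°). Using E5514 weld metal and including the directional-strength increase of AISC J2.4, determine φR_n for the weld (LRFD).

φR_n ≈ 656 kN

E55XX → F_EXX = 550 MPa.
t_e = 0.707 × 10 = 7.07 mm; A_we = 7.07 × 250 = 1767 mm².
Directional factor: 1.0 + 0.5 sin^1.5(90°) = 1.5.
F_nw = 0.6 × 550 × 1.5 = 495 MPa.
φR_n = 0.75 × 495 × 1767 × 10⁻³ = 656.2 kN.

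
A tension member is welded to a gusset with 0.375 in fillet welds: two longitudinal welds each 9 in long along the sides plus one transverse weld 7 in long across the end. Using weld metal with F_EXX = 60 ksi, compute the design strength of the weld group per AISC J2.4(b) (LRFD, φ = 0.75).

φR_n ≈ 185 kip

t_e = 0.707 × 0.375 = 0.2651 in.
R_nwl = 0.6 × 60 × 0.2651 × 18 = 171.8 kip (longitudinal, 2 welds).
R_nwt = 0.6 × 60 × 0.2651 × 7 = 66.81 kip (transverse, base value).
(i) R_nwl + R_nwt = 238.6 kip; (ii) 0.85 R_nwl + 1.5 R_nwt = 246.2 kip.
R_n = max = 246.2 kip [governs: (ii)]; φR_n = 184.7 kip.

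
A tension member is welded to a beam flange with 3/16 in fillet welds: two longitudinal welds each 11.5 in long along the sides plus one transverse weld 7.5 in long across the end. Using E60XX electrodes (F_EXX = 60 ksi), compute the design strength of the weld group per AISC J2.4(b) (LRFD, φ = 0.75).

t_e = 0.707 × 0.1875 = 0.1326 in.
R_nwl = 0.6 × 60 × 0.1326 × 23 = 109.8 kip (longitudinal, 2 welds).
R_nwt = 0.6 × 60 × 0.1326 × 7.5 = 35.79 kip (transverse, base value).
(i) R_nwl + R_nwt = 145.6 kip; (ii) 0.85 R_nwl + 1.5 R_nwt = 147 kip.
R_n = max = 147 kip [governs: (ii)]; φR_n = 110.2 kip.

φR_n ≈ 110 kip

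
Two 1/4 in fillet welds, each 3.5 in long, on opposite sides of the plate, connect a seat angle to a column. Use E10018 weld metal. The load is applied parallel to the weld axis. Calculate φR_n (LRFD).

φR_n ≈ 55.7 kip

E100XX → F_EXX = 100 ksi.
Effective throat t_e = 0.707 × 0.25 = 0.1767 in.
Total length L = 7 in; A_we = 0.1767 × 7 = 1.237 in².
F_nw = 0.6 F_EXX = 0.6 × 100 = 60 ksi.
φR_n = 0.75 × 60 × 1.237 = 55.68 kip.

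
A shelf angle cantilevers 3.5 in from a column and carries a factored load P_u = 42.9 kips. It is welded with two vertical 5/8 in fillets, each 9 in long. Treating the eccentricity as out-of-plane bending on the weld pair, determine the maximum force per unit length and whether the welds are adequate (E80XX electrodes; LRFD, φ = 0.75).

f_max ≈ 6.05 kip/in; adequate

E80XX → F_EXX = 80 ksi.
L_w = 2 × 9 = 18 in; section modulus (unit throat) S = 2 × L²/6 = 27 in².
Direct shear f_v = P/L_w = 42.9/18 = 2.383 kip/in.
Moment M = P × e = 42.9 × 3.5 = 150.15 kip·in; bending f_b = M/S = 5.561 kip/in.
f_max = √(f_v² + f_b²) = √(2.383² + 5.561²) = 6.05 kip/in.
φr_n = 0.75 × 0.6 × 80 × (0.707 × 0.625) = 15.91 kip/in → adequate.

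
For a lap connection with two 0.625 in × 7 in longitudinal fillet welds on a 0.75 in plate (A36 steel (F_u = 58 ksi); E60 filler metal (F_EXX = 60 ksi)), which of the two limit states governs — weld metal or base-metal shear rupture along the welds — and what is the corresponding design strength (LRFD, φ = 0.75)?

t_e = 0.707 × 0.625 = 0.4419 in; L = 14 in.
Weld metal: φR_n = 0.75 × 0.6 × 60 × 0.4419 × 14 = 167 kip.
Base metal (shear rupture): φR_n = 0.75 × 0.6 × 58 × 0.75 × 14 = 274 kip.
Governing: weld metal.

φR_n ≈ 167 kip (weld metal governs)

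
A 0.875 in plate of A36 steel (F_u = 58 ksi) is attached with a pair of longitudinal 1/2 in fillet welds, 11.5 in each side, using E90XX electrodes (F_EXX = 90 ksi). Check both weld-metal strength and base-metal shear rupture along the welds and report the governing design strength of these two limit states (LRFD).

φR_n ≈ 329 kips (weld metal governs)

t_e = 0.707 × 0.5 = 0.3535 in; L = 23 in.
Weld metal: φR_n = 0.75 × 0.6 × 90 × 0.3535 × 23 = 329.3 kips.
Base metal (shear rupture): φR_n = 0.75 × 0.6 × 58 × 0.875 × 23 = 525.3 kips.
Governing: weld metal.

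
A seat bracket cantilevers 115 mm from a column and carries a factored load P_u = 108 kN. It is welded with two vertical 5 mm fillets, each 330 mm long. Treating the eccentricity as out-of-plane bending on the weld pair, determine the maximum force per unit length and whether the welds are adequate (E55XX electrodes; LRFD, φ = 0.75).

f_max ≈ 379 N/mm; adequate

E55XX → F_EXX = 550 MPa.
L_w = 2 × 330 = 660 mm; section modulus (unit throat) S = 2 × L²/6 = 36300 mm².
Direct shear f_v = P/L_w = 108×10³/660 = 163.6 N/mm.
Moment M = P × e = 108×10³ × 115 = 12420000 N·mm; bending f_b = M/S = 342.1 N/mm.
f_max = √(f_v² + f_b²) = √(163.6² + 342.1²) = 379.3 N/mm.
φr_n = 0.75 × 0.6 × 550 × (0.707 × 5) = 874.9 N/mm → adequate.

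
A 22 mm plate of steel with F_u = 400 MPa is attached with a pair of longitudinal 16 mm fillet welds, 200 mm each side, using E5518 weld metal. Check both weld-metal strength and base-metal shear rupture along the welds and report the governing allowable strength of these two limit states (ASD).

E55XX → F_EXX = 550 MPa.
t_e = 0.707 × 16 = 11.31 mm; L = 400 mm.
Weld metal: R_n/Ω = (1/2.0) × 0.6 × 550 × 11.31 × 400 × 10⁻³ = 746.6 kN.
Base metal (shear rupture): R_n/Ω = (1/2.0) × 0.6 × 400 × 22 × 400 × 10⁻³ = 1056 kN.
Governing: weld metal.

R_n/Ω ≈ 747 kN (weld metal governs)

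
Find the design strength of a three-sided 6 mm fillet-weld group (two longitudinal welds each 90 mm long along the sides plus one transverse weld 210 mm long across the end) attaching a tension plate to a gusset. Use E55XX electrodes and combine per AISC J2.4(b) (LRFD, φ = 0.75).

E55XX → F_EXX = 550 MPa.
t_e = 0.707 × 6 = 4.242 mm.
R_nwl = 0.6 × 550 × 4.242 × 180 × 10⁻³ = 252 kN (longitudinal, 2 welds).
R_nwt = 0.6 × 550 × 4.242 × 210 × 10⁻³ = 294 kN (transverse, base value).
(i) R_nwl + R_nwt = 545.9 kN; (ii) 0.85 R_nwl + 1.5 R_nwt = 655.1 kN.
R_n = max = 655.1 kN [governs: (ii)]; φR_n = 491.4 kN.

φR_n ≈ 491 kN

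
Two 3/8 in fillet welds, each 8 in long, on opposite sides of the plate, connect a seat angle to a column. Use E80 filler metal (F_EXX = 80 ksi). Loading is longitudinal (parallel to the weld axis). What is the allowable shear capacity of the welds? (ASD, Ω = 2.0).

Effective throat t_e = 0.707 × 0.375 = 0.2651 in.
Total length L = 16 in; A_we = 0.2651 × 16 = 4.242 in².
F_nw = 0.6 F_EXX = 0.6 × 80 = 48 ksi.
R_n = 48 × 4.242 = 203.6 kips; R_n/Ω = 203.6/2.0 = 101.8 kips.

R_n/Ω ≈ 102 kips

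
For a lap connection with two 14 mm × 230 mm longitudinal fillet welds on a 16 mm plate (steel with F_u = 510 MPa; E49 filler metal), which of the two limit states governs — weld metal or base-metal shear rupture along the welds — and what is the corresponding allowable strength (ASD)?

R_n/Ω ≈ 669 kN (weld metal governs)

E49XX → F_EXX = 490 MPa.
t_e = 0.707 × 14 = 9.898 mm; L = 460 mm.
Weld metal: R_n/Ω = (1/2.0) × 0.6 × 490 × 9.898 × 460 × 10⁻³ = 669.3 kN.
Base metal (shear rupture): R_n/Ω = (1/2.0) × 0.6 × 510 × 16 × 460 × 10⁻³ = 1126 kN.
Governing: weld metal.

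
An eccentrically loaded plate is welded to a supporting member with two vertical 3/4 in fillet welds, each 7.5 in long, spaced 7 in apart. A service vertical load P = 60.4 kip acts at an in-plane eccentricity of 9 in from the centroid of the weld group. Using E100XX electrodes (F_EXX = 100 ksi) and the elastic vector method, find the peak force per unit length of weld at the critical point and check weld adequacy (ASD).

Total weld length L_w = 15 in. Treat welds as unit-width lines.
Polar moment about centroid: J = 2[d³/12 + d(b/2)²] = 2[7.5³/12 + 7.5×3.5²] = 254.1 in³.
Direct shear f_v = P/L_w = 60.4 / 15 = 4.027 kip/in (vertical).
Torsion M = P·e = 60.4 × 9 = 543.6 kip·in.
Critical point at (x, y) = (3.5, 3.75) from centroid. f_tx = M·y/J = 8.024 kip/in; f_ty = M·x/J = 7.489 kip/in.
Resultant f_max = √[f_tx² + (f_v + f_ty)²] = √[8.024² + (4.027 + 7.489)²] = 14.04 kip/in.
Capacity per unit length: r_n/Ω = (1/2.0) × 0.6 × 100 × (0.707 × 0.75) = 15.91 kip/in.
14.04 ≤ 15.91 → adequate.

f_max ≈ 14 kip/in; adequate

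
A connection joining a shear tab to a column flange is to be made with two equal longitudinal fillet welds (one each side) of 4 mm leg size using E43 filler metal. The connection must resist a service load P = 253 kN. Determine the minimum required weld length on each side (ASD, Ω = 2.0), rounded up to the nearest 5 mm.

L = 350 mm on each side

E43XX → F_EXX = 430 MPa.
Throat t_e = 0.707 × 4 = 2.828 mm.
r_n/Ω = (0.6 × 430 × 2.828) / 2.0 = 364.8 N/mm = 0.3648 kN/mm.
L_req = P / (r_n/Ω) = 253 / 0.3648 = 693.5 mm total.
Per side: 693.5 / 2 = 346.8 mm.
Round up → use L = 350 mm on each side.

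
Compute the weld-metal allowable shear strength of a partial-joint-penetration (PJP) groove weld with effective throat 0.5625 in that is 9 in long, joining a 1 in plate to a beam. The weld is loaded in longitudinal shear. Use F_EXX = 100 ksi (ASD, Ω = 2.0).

Effective throat (given) t_e = 0.5625 in.
A_we = 0.5625 × 9 = 5.062 in².
F_nw = 0.6 F_EXX = 60 ksi.
R_n/Ω = (60 × 5.062) / 2.0 = 151.9 kips.

R_n/Ω ≈ 152 kips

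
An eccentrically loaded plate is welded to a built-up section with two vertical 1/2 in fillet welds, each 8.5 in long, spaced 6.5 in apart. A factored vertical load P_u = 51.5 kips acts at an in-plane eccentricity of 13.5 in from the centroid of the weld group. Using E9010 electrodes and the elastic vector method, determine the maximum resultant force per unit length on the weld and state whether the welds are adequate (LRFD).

E90XX → F_EXX = 90 ksi.
Total weld length L_w = 17 in. Treat welds as unit-width lines.
Polar moment about centroid: J = 2[d³/12 + d(b/2)²] = 2[8.5³/12 + 8.5×3.25²] = 281.9 in³.
Direct shear f_v = P/L_w = 51.5 / 17 = 3.029 kip/in (vertical).
Torsion M = P·e = 51.5 × 13.5 = 695.25 kip·in.
Critical point at (x, y) = (3.25, 4.25) from centroid. f_tx = M·y/J = 10.48 kip/in; f_ty = M·x/J = 8.015 kip/in.
Resultant f_max = √[f_tx² + (f_v + f_ty)²] = √[10.48² + (3.029 + 8.015)²] = 15.23 kip/in.
Capacity per unit length: φr_n = 0.75 × 0.6 × 90 × (0.707 × 0.5) = 14.32 kip/in.
15.23 > 14.32 → NOT adequate.

f_max ≈ 15.2 kip/in; NOT adequate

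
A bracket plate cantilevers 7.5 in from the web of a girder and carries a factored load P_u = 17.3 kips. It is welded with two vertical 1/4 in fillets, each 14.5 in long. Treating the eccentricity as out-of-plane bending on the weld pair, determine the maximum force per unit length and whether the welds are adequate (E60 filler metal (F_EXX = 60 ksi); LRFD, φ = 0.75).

L_w = 2 × 14.5 = 29 in; section modulus (unit throat) S = 2 × L²/6 = 70.08 in².
Direct shear f_v = P/L_w = 17.3/29 = 0.5966 kip/in.
Moment M = P × e = 17.3 × 7.5 = 129.75 kip·in; bending f_b = M/S = 1.851 kip/in.
f_max = √(f_v² + f_b²) = √(0.5966² + 1.851²) = 1.945 kip/in.
φr_n = 0.75 × 0.6 × 60 × (0.707 × 0.25) = 4.772 kip/in → adequate.

f_max ≈ 1.95 kip/in; adequate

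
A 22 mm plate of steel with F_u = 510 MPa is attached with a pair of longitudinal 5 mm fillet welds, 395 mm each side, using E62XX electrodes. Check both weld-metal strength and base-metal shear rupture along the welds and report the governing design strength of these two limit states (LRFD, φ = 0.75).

φR_n ≈ 779 kN (weld metal governs)

E62XX → F_EXX = 620 MPa.
t_e = 0.707 × 5 = 3.535 mm; L = 790 mm.
Weld metal: φR_n = 0.75 × 0.6 × 620 × 3.535 × 790 × 10⁻³ = 779.1 kN.
Base metal (shear rupture): φR_n = 0.75 × 0.6 × 510 × 22 × 790 × 10⁻³ = 3989 kN.
Governing: weld metal.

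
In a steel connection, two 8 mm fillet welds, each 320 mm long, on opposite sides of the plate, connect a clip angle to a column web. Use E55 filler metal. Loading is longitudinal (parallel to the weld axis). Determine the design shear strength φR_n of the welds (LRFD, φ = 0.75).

φR_n ≈ 896 kN

E55XX → F_EXX = 550 MPa.
Effective throat t_e = 0.707 × 8 = 5.656 mm.
Total length L = 640 mm; A_we = 5.656 × 640 = 3620 mm².
F_nw = 0.6 F_EXX = 0.6 × 550 = 330 MPa.
φR_n = 0.75 × 330 × 3620 × 10⁻³ = 895.9 kN.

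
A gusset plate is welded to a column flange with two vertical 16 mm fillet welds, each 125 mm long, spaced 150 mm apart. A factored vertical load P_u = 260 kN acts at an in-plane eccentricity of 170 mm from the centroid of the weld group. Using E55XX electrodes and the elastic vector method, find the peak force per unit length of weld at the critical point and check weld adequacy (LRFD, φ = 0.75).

f_max ≈ 3360 N/mm; NOT adequate

E55XX → F_EXX = 550 MPa.
Total weld length L_w = 250 mm. Treat welds as unit-width lines.
Polar moment about centroid: J = 2[d³/12 + d(b/2)²] = 2[125³/12 + 125×75²] = 1732000 mm³.
Direct shear f_v = P/L_w = 260×10³ / 250 = 1040 N/mm (vertical).
Torsion M = P·e = 260×10³ × 170 = 44200000 N·mm.
Critical point at (x, y) = (75, 62.5) from centroid. f_tx = M·y/J = 1595 N/mm; f_ty = M·x/J = 1914 N/mm.
Resultant f_max = √[f_tx² + (f_v + f_ty)²] = √[1595² + (1040 + 1914)²] = 3357 N/mm.
Capacity per unit length: φr_n = 0.75 × 0.6 × 550 × (0.707 × 16) = 2800 N/mm.
3357 > 2800 → NOT adequate.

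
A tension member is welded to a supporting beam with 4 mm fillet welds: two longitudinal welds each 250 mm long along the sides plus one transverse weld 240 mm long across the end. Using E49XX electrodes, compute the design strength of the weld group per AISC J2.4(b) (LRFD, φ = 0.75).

E49XX → F_EXX = 490 MPa.
t_e = 0.707 × 4 = 2.828 mm.
R_nwl = 0.6 × 490 × 2.828 × 500 × 10⁻³ = 415.7 kN (longitudinal, 2 welds).
R_nwt = 0.6 × 490 × 2.828 × 240 × 10⁻³ = 199.5 kN (transverse, base value).
(i) R_nwl + R_nwt = 615.3 kN; (ii) 0.85 R_nwl + 1.5 R_nwt = 652.7 kN.
R_n = max = 652.7 kN [governs: (ii)]; φR_n = 489.5 kN.

φR_n ≈ 490 kN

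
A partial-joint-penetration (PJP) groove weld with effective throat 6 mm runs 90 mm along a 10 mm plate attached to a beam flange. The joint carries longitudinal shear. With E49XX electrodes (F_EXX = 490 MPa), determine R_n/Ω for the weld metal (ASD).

R_n/Ω ≈ 79.4 kN

Effective throat (given) t_e = 6 mm.
A_we = 6 × 90 = 540 mm².
F_nw = 0.6 F_EXX = 294 MPa.
R_n/Ω = (294 × 540) / 2.0 × 10⁻³ = 79.38 kN.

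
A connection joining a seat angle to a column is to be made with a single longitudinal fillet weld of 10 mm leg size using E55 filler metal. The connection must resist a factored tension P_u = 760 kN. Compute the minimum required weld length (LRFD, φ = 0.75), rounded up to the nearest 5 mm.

E55XX → F_EXX = 550 MPa.
Throat t_e = 0.707 × 10 = 7.07 mm.
φr_n = 0.75 × 0.6 × 550 × 7.07 × 10⁻³ = 1.75 kN/mm.
L_req = P_u / φr_n = 760 / 1.75 = 434.3 mm total.
Round up → use L = 435 mm.

L = 435 mm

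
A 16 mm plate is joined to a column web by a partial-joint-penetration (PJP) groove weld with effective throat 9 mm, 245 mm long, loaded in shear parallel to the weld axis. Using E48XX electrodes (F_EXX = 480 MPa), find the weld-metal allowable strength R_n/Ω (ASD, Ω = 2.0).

R_n/Ω ≈ 318 kN

Effective throat (given) t_e = 9 mm.
A_we = 9 × 245 = 2205 mm².
F_nw = 0.6 F_EXX = 288 MPa.
R_n/Ω = (288 × 2205) / 2.0 × 10⁻³ = 317.5 kN.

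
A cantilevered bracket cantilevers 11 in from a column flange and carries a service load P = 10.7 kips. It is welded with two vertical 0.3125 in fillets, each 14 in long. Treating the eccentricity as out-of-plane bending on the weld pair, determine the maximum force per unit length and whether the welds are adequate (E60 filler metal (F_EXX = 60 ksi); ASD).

f_max ≈ 1.84 kip/in; adequate

L_w = 2 × 14 = 28 in; section modulus (unit throat) S = 2 × L²/6 = 65.33 in².
Direct shear f_v = P/L_w = 10.7/28 = 0.3821 kip/in.
Moment M = P × e = 10.7 × 11 = 117.7 kip·in; bending f_b = M/S = 1.802 kip/in.
f_max = √(f_v² + f_b²) = √(0.3821² + 1.802²) = 1.842 kip/in.
r_n/Ω = (1/2.0) × 0.6 × 60 × (0.707 × 0.3125) = 3.977 kip/in → adequate.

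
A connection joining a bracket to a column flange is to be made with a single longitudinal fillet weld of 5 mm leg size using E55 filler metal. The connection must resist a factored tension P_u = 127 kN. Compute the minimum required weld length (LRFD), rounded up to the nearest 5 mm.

L = 150 mm

E55XX → F_EXX = 550 MPa.
Throat t_e = 0.707 × 5 = 3.535 mm.
φr_n = 0.75 × 0.6 × 550 × 3.535 × 10⁻³ = 0.8749 kN/mm.
L_req = P_u / φr_n = 127 / 0.8749 = 145.2 mm total.
Round up → use L = 150 mm.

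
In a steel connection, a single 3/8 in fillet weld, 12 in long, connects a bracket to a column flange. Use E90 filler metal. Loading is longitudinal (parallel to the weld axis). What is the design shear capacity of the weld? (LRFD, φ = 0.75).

E90XX → F_EXX = 90 ksi.
Effective throat t_e = 0.707 × 0.375 = 0.2651 in.
Total length L = 12 in; A_we = 0.2651 × 12 = 3.181 in².
F_nw = 0.6 F_EXX = 0.6 × 90 = 54 ksi.
φR_n = 0.75 × 54 × 3.181 = 128.9 kip.

φR_n ≈ 129 kip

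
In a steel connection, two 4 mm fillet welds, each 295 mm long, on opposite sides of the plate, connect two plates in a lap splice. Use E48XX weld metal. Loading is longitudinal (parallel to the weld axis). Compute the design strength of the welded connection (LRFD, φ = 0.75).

φR_n ≈ 360 kN

E48XX → F_EXX = 480 MPa.
Effective throat t_e = 0.707 × 4 = 2.828 mm.
Total length L = 590 mm; A_we = 2.828 × 590 = 1669 mm².
F_nw = 0.6 F_EXX = 0.6 × 480 = 288 MPa.
φR_n = 0.75 × 288 × 1669 × 10⁻³ = 360.4 kN.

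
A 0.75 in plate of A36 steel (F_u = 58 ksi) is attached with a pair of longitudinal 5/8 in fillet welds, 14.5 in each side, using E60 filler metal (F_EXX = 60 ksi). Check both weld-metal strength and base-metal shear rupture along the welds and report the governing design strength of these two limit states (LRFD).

φR_n ≈ 346 kip (weld metal governs)

t_e = 0.707 × 0.625 = 0.4419 in; L = 29 in.
Weld metal: φR_n = 0.75 × 0.6 × 60 × 0.4419 × 29 = 346 kip.
Base metal (shear rupture): φR_n = 0.75 × 0.6 × 58 × 0.75 × 29 = 567.7 kip.
Governing: weld metal.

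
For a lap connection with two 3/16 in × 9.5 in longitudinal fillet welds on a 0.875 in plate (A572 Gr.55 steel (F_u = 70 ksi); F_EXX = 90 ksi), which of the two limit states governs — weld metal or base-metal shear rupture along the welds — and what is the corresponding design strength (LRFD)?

t_e = 0.707 × 0.1875 = 0.1326 in; L = 19 in.
Weld metal: φR_n = 0.75 × 0.6 × 90 × 0.1326 × 19 = 102 kip.
Base metal (shear rupture): φR_n = 0.75 × 0.6 × 70 × 0.875 × 19 = 523.7 kip.
Governing: weld metal.

φR_n ≈ 102 kip (weld metal governs)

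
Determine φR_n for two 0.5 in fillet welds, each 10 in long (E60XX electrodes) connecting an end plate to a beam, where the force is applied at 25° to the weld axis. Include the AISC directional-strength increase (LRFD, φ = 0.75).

φR_n ≈ 217 kips

E60XX → F_EXX = 60 ksi.
t_e = 0.707 × 0.5 = 0.3535 in; A_we = 0.3535 × 20 = 7.07 in².
Directional factor: 1.0 + 0.5 sin^1.5(25°) = 1.137.
F_nw = 0.6 × 60 × 1.137 = 40.95 ksi.
φR_n = 0.75 × 40.95 × 7.07 = 217.1 kips.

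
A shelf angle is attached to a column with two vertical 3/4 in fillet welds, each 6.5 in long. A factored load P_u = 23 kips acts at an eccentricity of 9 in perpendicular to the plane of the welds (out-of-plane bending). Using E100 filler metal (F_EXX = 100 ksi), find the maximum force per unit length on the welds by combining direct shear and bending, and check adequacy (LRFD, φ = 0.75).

f_max ≈ 14.8 kip/in; adequate

L_w = 2 × 6.5 = 13 in; section modulus (unit throat) S = 2 × L²/6 = 14.08 in².
Direct shear f_v = P/L_w = 23/13 = 1.769 kip/in.
Moment M = P × e = 23 × 9 = 207 kip·in; bending f_b = M/S = 14.7 kip/in.
f_max = √(f_v² + f_b²) = √(1.769² + 14.7²) = 14.8 kip/in.
φr_n = 0.75 × 0.6 × 100 × (0.707 × 0.75) = 23.86 kip/in → adequate.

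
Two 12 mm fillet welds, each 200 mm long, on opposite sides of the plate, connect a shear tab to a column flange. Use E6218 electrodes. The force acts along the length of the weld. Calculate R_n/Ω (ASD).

E62XX → F_EXX = 620 MPa.
Effective throat t_e = 0.707 × 12 = 8.484 mm.
Total length L = 400 mm; A_we = 8.484 × 400 = 3394 mm².
F_nw = 0.6 F_EXX = 0.6 × 620 = 372 MPa.
R_n = 372 × 3394 × 10⁻³ = 1262 kN; R_n/Ω = 1262/2.0 = 631.2 kN.

R_n/Ω ≈ 631 kN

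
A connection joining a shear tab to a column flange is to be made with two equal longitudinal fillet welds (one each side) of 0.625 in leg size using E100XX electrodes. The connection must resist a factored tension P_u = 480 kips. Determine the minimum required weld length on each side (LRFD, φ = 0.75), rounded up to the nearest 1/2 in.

E100XX → F_EXX = 100 ksi.
Throat t_e = 0.707 × 0.625 = 0.4419 in.
φr_n = 0.75 × 0.6 × 100 × 0.4419 = 19.88 kips/in.
L_req = P_u / φr_n = 480 / 19.88 = 24.14 in total.
Per side: 24.14 / 2 = 12.07 in.
Round up → use L = 12.5 in on each side.

L = 12.5 in on each side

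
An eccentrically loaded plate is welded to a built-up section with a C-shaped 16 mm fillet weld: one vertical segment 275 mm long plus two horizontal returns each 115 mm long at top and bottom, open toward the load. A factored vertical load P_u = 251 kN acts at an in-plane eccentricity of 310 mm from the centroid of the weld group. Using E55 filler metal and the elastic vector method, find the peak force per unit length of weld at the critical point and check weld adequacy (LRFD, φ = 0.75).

f_max ≈ 2200 N/mm; adequate

E55XX → F_EXX = 550 MPa.
Total weld length L_w = 505 mm. Treat welds as unit-width lines.
Centroid: x̄ = 2×115×57.5 / 505 = 26.19 mm from the vertical weld.
Polar moment about centroid: J = I_x + I_y = [275³/12 + 2×115×137.5²] + [275×26.19² + 2(115³/12 + 115×31.31²)] = 6749000 mm³.
Direct shear f_v = P/L_w = 251×10³ / 505 = 497 N/mm (vertical).
Torsion M = P·e = 251×10³ × 310 = 77810000 N·mm.
Critical point at (x, y) = (88.81, 137.5) from centroid. f_tx = M·y/J = 1585 N/mm; f_ty = M·x/J = 1024 N/mm.
Resultant f_max = √[f_tx² + (f_v + f_ty)²] = √[1585² + (497 + 1024)²] = 2197 N/mm.
Capacity per unit length: φr_n = 0.75 × 0.6 × 550 × (0.707 × 16) = 2800 N/mm.
2197 ≤ 2800 → adequate.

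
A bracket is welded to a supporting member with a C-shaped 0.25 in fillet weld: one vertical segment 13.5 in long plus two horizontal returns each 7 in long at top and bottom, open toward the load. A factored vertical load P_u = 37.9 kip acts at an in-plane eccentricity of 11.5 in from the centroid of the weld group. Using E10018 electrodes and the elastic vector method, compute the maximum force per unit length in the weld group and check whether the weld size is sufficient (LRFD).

f_max ≈ 4.75 kip/in; adequate

E100XX → F_EXX = 100 ksi.
Total weld length L_w = 27.5 in. Treat welds as unit-width lines.
Centroid: x̄ = 2×7×3.5 / 27.5 = 1.782 in from the vertical weld.
Polar moment about centroid: J = I_x + I_y = [13.5³/12 + 2×7×6.75²] + [13.5×1.782² + 2(7³/12 + 7×1.718²)] = 984.3 in³.
Direct shear f_v = P/L_w = 37.9 / 27.5 = 1.378 kip/in (vertical).
Torsion M = P·e = 37.9 × 11.5 = 435.85 kip·in.
Critical point at (x, y) = (5.218, 6.75) from centroid. f_tx = M·y/J = 2.989 kip/in; f_ty = M·x/J = 2.311 kip/in.
Resultant f_max = √[f_tx² + (f_v + f_ty)²] = √[2.989² + (1.378 + 2.311)²] = 4.748 kip/in.
Capacity per unit length: φr_n = 0.75 × 0.6 × 100 × (0.707 × 0.25) = 7.954 kip/in.
4.748 ≤ 7.954 → adequate.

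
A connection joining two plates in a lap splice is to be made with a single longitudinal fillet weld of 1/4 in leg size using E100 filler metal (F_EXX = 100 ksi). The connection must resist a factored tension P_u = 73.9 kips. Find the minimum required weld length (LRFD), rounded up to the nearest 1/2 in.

L = 9.5 in

Throat t_e = 0.707 × 0.25 = 0.1767 in.
φr_n = 0.75 × 0.6 × 100 × 0.1767 = 7.954 kips/in.
L_req = P_u / φr_n = 73.9 / 7.954 = 9.291 in total.
Round up → use L = 9.5 in.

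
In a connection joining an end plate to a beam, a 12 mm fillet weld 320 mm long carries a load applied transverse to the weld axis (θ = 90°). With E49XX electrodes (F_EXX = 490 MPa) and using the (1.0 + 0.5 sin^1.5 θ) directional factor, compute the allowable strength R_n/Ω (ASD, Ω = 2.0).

R_n/Ω ≈ 599 kN

t_e = 0.707 × 12 = 8.484 mm; A_we = 8.484 × 320 = 2715 mm².
Directional factor: 1.0 + 0.5 sin^1.5(90°) = 1.5.
F_nw = 0.6 × 490 × 1.5 = 441 MPa.
R_n/Ω = (441 × 2715) / 2.0 × 10⁻³ = 598.6 kN.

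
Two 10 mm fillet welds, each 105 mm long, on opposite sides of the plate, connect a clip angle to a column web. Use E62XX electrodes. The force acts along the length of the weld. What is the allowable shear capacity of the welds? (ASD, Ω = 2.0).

E62XX → F_EXX = 620 MPa.
Effective throat t_e = 0.707 × 10 = 7.07 mm.
Total length L = 210 mm; A_we = 7.07 × 210 = 1485 mm².
F_nw = 0.6 F_EXX = 0.6 × 620 = 372 MPa.
R_n = 372 × 1485 × 10⁻³ = 552.3 kN; R_n/Ω = 552.3/2.0 = 276.2 kN.

R_n/Ω ≈ 276 kN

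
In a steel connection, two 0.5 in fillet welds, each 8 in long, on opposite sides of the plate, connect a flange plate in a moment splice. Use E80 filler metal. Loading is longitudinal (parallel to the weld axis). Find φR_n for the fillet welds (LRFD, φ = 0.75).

φR_n ≈ 204 kips

E80XX → F_EXX = 80 ksi.
Effective throat t_e = 0.707 × 0.5 = 0.3535 in.
Total length L = 16 in; A_we = 0.3535 × 16 = 5.656 in².
F_nw = 0.6 F_EXX = 0.6 × 80 = 48 ksi.
φR_n = 0.75 × 48 × 5.656 = 203.6 kips.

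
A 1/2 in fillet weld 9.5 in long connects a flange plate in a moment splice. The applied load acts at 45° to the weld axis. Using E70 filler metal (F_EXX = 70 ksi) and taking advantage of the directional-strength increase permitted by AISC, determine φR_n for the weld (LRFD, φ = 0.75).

φR_n ≈ 137 kips

t_e = 0.707 × 0.5 = 0.3535 in; A_we = 0.3535 × 9.5 = 3.358 in².
Directional factor: 1.0 + 0.5 sin^1.5(45°) = 1.297.
F_nw = 0.6 × 70 × 1.297 = 54.49 ksi.
φR_n = 0.75 × 54.49 × 3.358 = 137.2 kips.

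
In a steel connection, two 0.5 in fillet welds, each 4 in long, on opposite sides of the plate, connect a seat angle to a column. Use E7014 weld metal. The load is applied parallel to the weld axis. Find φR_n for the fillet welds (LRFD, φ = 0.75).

E70XX → F_EXX = 70 ksi.
Effective throat t_e = 0.707 × 0.5 = 0.3535 in.
Total length L = 8 in; A_we = 0.3535 × 8 = 2.828 in².
F_nw = 0.6 F_EXX = 0.6 × 70 = 42 ksi.
φR_n = 0.75 × 42 × 2.828 = 89.08 kips.

φR_n ≈ 89.1 kips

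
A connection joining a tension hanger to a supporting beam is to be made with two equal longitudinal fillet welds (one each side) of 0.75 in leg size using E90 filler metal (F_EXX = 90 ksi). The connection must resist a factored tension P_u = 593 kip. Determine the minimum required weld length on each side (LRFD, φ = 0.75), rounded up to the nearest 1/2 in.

Throat t_e = 0.707 × 0.75 = 0.5302 in.
φr_n = 0.75 × 0.6 × 90 × 0.5302 = 21.48 kip/in.
L_req = P_u / φr_n = 593 / 21.48 = 27.61 in total.
Per side: 27.61 / 2 = 13.81 in.
Round up → use L = 14 in on each side.

L = 14 in on each side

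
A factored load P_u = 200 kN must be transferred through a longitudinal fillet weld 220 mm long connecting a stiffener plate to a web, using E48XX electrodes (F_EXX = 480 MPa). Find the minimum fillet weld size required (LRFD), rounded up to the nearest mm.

Total weld length L = 220 mm.
Required throat t_e = P_u / (φ × 0.6 F_EXX × L) = 200 / (0.75 × 0.6 × 480 × 220 × 10⁻³) = 4.209 mm.
Required leg w = t_e / 0.707 = 5.953 mm → use 6 mm.

w = 6 mm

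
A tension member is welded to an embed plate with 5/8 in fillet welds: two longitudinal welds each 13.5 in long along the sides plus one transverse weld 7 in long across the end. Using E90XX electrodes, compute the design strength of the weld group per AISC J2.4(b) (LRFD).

φR_n ≈ 608 kips

E90XX → F_EXX = 90 ksi.
t_e = 0.707 × 0.625 = 0.4419 in.
R_nwl = 0.6 × 90 × 0.4419 × 27 = 644.3 kips (longitudinal, 2 welds).
R_nwt = 0.6 × 90 × 0.4419 × 7 = 167 kips (transverse, base value).
(i) R_nwl + R_nwt = 811.3 kips; (ii) 0.85 R_nwl + 1.5 R_nwt = 798.2 kips.
R_n = max = 811.3 kips [governs: (i)]; φR_n = 608.5 kips.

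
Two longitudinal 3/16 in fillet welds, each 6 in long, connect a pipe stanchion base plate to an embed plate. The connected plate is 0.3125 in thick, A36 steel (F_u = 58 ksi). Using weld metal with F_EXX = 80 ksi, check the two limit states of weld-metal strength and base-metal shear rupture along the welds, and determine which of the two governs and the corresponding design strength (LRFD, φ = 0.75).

t_e = 0.707 × 0.1875 = 0.1326 in; L = 12 in.
Weld metal: φR_n = 0.75 × 0.6 × 80 × 0.1326 × 12 = 57.27 kip.
Base metal (shear rupture): φR_n = 0.75 × 0.6 × 58 × 0.3125 × 12 = 97.88 kip.
Governing: weld metal.

φR_n ≈ 57.3 kip (weld metal governs)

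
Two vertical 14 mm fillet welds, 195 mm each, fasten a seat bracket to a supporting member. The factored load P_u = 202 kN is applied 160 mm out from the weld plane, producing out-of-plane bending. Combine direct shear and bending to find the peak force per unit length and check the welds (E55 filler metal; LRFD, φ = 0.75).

f_max ≈ 2600 N/mm; NOT adequate

E55XX → F_EXX = 550 MPa.
L_w = 2 × 195 = 390 mm; section modulus (unit throat) S = 2 × L²/6 = 12680 mm².
Direct shear f_v = P/L_w = 202×10³/390 = 517.9 N/mm.
Moment M = P × e = 202×10³ × 160 = 32320000 N·mm; bending f_b = M/S = 2550 N/mm.
f_max = √(f_v² + f_b²) = √(517.9² + 2550²) = 2602 N/mm.
φr_n = 0.75 × 0.6 × 550 × (0.707 × 14) = 2450 N/mm → NOT adequate.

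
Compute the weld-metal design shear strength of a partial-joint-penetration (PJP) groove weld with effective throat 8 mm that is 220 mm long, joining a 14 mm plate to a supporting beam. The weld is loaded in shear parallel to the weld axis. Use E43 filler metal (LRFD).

E43XX → F_EXX = 430 MPa.
Effective throat (given) t_e = 8 mm.
A_we = 8 × 220 = 1760 mm².
F_nw = 0.6 F_EXX = 258 MPa.
φR_n = 0.75 × 258 × 1760 × 10⁻³ = 340.6 kN.

φR_n ≈ 341 kN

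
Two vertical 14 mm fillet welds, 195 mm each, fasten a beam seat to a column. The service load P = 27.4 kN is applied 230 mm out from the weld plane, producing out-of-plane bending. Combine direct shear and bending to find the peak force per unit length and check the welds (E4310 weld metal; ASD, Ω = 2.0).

E43XX → F_EXX = 430 MPa.
L_w = 2 × 195 = 390 mm; section modulus (unit throat) S = 2 × L²/6 = 12680 mm².
Direct shear f_v = P/L_w = 27.4×10³/390 = 70.26 N/mm.
Moment M = P × e = 27.4×10³ × 230 = 6302000 N·mm; bending f_b = M/S = 497.2 N/mm.
f_max = √(f_v² + f_b²) = √(70.26² + 497.2²) = 502.1 N/mm.
r_n/Ω = (1/2.0) × 0.6 × 430 × (0.707 × 14) = 1277 N/mm → adequate.

f_max ≈ 502 N/mm; adequate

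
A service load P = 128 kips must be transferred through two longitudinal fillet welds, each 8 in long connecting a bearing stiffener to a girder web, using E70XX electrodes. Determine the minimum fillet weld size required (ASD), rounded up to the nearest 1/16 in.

E70XX → F_EXX = 70 ksi.
Total weld length L = 16 in.
Required throat t_e = P × Ω / (0.6 F_EXX × L) = 128 × 2.0 / (0.6 × 70 × 16) = 0.381 in.
Required leg w = t_e / 0.707 = 0.5388 in → use 9/16 in.

w = 9/16 in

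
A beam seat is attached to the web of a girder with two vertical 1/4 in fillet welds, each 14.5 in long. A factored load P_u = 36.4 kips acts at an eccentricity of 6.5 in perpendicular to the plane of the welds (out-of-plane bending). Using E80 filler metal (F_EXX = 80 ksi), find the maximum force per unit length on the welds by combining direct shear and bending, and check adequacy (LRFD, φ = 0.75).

f_max ≈ 3.6 kip/in; adequate

L_w = 2 × 14.5 = 29 in; section modulus (unit throat) S = 2 × L²/6 = 70.08 in².
Direct shear f_v = P/L_w = 36.4/29 = 1.255 kip/in.
Moment M = P × e = 36.4 × 6.5 = 236.6 kip·in; bending f_b = M/S = 3.376 kip/in.
f_max = √(f_v² + f_b²) = √(1.255² + 3.376²) = 3.602 kip/in.
φr_n = 0.75 × 0.6 × 80 × (0.707 × 0.25) = 6.363 kip/in → adequate.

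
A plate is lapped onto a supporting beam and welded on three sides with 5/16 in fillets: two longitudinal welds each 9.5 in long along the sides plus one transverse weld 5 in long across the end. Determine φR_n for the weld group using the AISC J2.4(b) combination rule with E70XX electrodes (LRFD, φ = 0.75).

φR_n ≈ 167 kip

E70XX → F_EXX = 70 ksi.
t_e = 0.707 × 0.3125 = 0.2209 in.
R_nwl = 0.6 × 70 × 0.2209 × 19 = 176.3 kip (longitudinal, 2 welds).
R_nwt = 0.6 × 70 × 0.2209 × 5 = 46.4 kip (transverse, base value).
(i) R_nwl + R_nwt = 222.7 kip; (ii) 0.85 R_nwl + 1.5 R_nwt = 219.5 kip.
R_n = max = 222.7 kip [governs: (i)]; φR_n = 167 kip.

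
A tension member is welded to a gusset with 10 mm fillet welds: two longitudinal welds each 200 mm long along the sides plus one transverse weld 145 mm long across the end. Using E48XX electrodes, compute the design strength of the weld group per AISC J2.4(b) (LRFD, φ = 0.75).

φR_n ≈ 851 kN

E48XX → F_EXX = 480 MPa.
t_e = 0.707 × 10 = 7.07 mm.
R_nwl = 0.6 × 480 × 7.07 × 400 × 10⁻³ = 814.5 kN (longitudinal, 2 welds).
R_nwt = 0.6 × 480 × 7.07 × 145 × 10⁻³ = 295.2 kN (transverse, base value).
(i) R_nwl + R_nwt = 1110 kN; (ii) 0.85 R_nwl + 1.5 R_nwt = 1135 kN.
R_n = max = 1135 kN [governs: (ii)]; φR_n = 851.4 kN.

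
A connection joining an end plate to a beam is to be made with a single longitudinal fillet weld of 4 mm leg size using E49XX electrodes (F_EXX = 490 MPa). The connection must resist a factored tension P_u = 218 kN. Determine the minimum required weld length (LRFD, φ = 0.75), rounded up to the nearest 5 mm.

L = 350 mm

Throat t_e = 0.707 × 4 = 2.828 mm.
φr_n = 0.75 × 0.6 × 490 × 2.828 × 10⁻³ = 0.6236 kN/mm.
L_req = P_u / φr_n = 218 / 0.6236 = 349.6 mm total.
Round up → use L = 350 mm.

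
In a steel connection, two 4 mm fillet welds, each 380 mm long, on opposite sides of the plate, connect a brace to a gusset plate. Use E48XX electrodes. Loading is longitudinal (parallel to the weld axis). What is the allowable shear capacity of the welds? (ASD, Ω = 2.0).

R_n/Ω ≈ 309 kN

E48XX → F_EXX = 480 MPa.
Effective throat t_e = 0.707 × 4 = 2.828 mm.
Total length L = 760 mm; A_we = 2.828 × 760 = 2149 mm².
F_nw = 0.6 F_EXX = 0.6 × 480 = 288 MPa.
R_n = 288 × 2149 × 10⁻³ = 619 kN; R_n/Ω = 619/2.0 = 309.5 kN.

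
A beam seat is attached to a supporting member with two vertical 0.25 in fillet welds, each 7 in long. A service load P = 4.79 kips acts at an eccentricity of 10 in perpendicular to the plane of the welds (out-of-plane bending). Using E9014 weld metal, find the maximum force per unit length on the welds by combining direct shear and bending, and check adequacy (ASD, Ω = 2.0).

f_max ≈ 2.95 kip/in; adequate

E90XX → F_EXX = 90 ksi.
L_w = 2 × 7 = 14 in; section modulus (unit throat) S = 2 × L²/6 = 16.33 in².
Direct shear f_v = P/L_w = 4.79/14 = 0.3421 kip/in.
Moment M = P × e = 4.79 × 10 = 47.9 kip·in; bending f_b = M/S = 2.933 kip/in.
f_max = √(f_v² + f_b²) = √(0.3421² + 2.933²) = 2.953 kip/in.
r_n/Ω = (1/2.0) × 0.6 × 90 × (0.707 × 0.25) = 4.772 kip/in → adequate.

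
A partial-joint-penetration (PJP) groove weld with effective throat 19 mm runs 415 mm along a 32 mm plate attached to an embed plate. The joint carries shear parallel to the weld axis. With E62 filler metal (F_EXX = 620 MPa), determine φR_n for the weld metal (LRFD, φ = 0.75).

φR_n ≈ 2200 kN

Effective throat (given) t_e = 19 mm.
A_we = 19 × 415 = 7885 mm².
F_nw = 0.6 F_EXX = 372 MPa.
φR_n = 0.75 × 372 × 7885 × 10⁻³ = 2200 kN.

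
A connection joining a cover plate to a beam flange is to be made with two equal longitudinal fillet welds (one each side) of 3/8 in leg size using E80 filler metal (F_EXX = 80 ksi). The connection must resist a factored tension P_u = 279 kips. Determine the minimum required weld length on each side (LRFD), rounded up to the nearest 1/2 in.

L = 15 in on each side

Throat t_e = 0.707 × 0.375 = 0.2651 in.
φr_n = 0.75 × 0.6 × 80 × 0.2651 = 9.544 kips/in.
L_req = P_u / φr_n = 279 / 9.544 = 29.23 in total.
Per side: 29.23 / 2 = 14.62 in.
Round up → use L = 15 in on each side.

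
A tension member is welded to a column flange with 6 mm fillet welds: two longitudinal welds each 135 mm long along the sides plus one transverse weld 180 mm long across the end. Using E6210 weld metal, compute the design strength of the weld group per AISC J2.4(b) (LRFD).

φR_n ≈ 591 kN

E62XX → F_EXX = 620 MPa.
t_e = 0.707 × 6 = 4.242 mm.
R_nwl = 0.6 × 620 × 4.242 × 270 × 10⁻³ = 426.1 kN (longitudinal, 2 welds).
R_nwt = 0.6 × 620 × 4.242 × 180 × 10⁻³ = 284 kN (transverse, base value).
(i) R_nwl + R_nwt = 710.1 kN; (ii) 0.85 R_nwl + 1.5 R_nwt = 788.2 kN.
R_n = max = 788.2 kN [governs: (ii)]; φR_n = 591.2 kN.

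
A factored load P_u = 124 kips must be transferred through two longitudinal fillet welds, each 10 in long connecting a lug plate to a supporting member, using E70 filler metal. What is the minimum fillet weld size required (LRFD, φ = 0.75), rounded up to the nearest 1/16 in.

w = 5/16 in

E70XX → F_EXX = 70 ksi.
Total weld length L = 20 in.
Required throat t_e = P_u / (φ × 0.6 F_EXX × L) = 124 / (0.75 × 0.6 × 70 × 20) = 0.1968 in.
Required leg w = t_e / 0.707 = 0.2784 in → use 5/16 in.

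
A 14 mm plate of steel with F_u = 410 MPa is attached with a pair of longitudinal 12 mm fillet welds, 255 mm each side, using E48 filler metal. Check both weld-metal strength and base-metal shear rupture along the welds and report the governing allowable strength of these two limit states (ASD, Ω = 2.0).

E48XX → F_EXX = 480 MPa.
t_e = 0.707 × 12 = 8.484 mm; L = 510 mm.
Weld metal: R_n/Ω = (1/2.0) × 0.6 × 480 × 8.484 × 510 × 10⁻³ = 623.1 kN.
Base metal (shear rupture): R_n/Ω = (1/2.0) × 0.6 × 410 × 14 × 510 × 10⁻³ = 878.2 kN.
Governing: weld metal.

R_n/Ω ≈ 623 kN (weld metal governs)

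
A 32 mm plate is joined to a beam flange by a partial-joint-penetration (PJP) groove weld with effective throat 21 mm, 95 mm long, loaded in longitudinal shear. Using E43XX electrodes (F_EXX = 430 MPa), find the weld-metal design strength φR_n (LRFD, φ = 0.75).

Effective throat (given) t_e = 21 mm.
A_we = 21 × 95 = 1995 mm².
F_nw = 0.6 F_EXX = 258 MPa.
φR_n = 0.75 × 258 × 1995 × 10⁻³ = 386 kN.

φR_n ≈ 386 kN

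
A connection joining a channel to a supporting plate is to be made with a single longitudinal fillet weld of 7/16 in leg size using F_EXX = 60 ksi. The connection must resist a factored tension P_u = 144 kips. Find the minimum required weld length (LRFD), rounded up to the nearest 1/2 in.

L = 17.5 in

Throat t_e = 0.707 × 0.4375 = 0.3093 in.
φr_n = 0.75 × 0.6 × 60 × 0.3093 = 8.351 kips/in.
L_req = P_u / φr_n = 144 / 8.351 = 17.24 in total.
Round up → use L = 17.5 in.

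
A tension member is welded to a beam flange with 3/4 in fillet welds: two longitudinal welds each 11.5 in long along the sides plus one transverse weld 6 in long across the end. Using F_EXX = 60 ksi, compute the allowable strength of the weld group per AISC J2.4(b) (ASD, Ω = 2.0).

R_n/Ω ≈ 277 kips

t_e = 0.707 × 0.75 = 0.5302 in.
R_nwl = 0.6 × 60 × 0.5302 × 23 = 439 kips (longitudinal, 2 welds).
R_nwt = 0.6 × 60 × 0.5302 × 6 = 114.5 kips (transverse, base value).
(i) R_nwl + R_nwt = 553.6 kips; (ii) 0.85 R_nwl + 1.5 R_nwt = 545 kips.
R_n = max = 553.6 kips [governs: (i)]; R_n/Ω = 276.8 kips.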